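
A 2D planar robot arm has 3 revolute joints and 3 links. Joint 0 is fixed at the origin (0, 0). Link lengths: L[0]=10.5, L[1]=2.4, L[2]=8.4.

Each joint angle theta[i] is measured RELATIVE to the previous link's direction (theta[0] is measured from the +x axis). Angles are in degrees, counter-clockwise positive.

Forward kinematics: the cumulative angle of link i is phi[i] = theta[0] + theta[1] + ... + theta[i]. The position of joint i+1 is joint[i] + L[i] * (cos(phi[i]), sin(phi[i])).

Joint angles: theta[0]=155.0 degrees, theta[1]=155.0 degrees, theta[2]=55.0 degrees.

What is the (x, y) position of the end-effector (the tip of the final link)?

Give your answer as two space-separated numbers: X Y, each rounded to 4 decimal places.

Answer: 0.3945 3.3311

Derivation:
joint[0] = (0.0000, 0.0000)  (base)
link 0: phi[0] = 155 = 155 deg
  cos(155 deg) = -0.9063, sin(155 deg) = 0.4226
  joint[1] = (0.0000, 0.0000) + 10.5 * (-0.9063, 0.4226) = (0.0000 + -9.5162, 0.0000 + 4.4375) = (-9.5162, 4.4375)
link 1: phi[1] = 155 + 155 = 310 deg
  cos(310 deg) = 0.6428, sin(310 deg) = -0.7660
  joint[2] = (-9.5162, 4.4375) + 2.4 * (0.6428, -0.7660) = (-9.5162 + 1.5427, 4.4375 + -1.8385) = (-7.9735, 2.5990)
link 2: phi[2] = 155 + 155 + 55 = 365 deg
  cos(365 deg) = 0.9962, sin(365 deg) = 0.0872
  joint[3] = (-7.9735, 2.5990) + 8.4 * (0.9962, 0.0872) = (-7.9735 + 8.3680, 2.5990 + 0.7321) = (0.3945, 3.3311)
End effector: (0.3945, 3.3311)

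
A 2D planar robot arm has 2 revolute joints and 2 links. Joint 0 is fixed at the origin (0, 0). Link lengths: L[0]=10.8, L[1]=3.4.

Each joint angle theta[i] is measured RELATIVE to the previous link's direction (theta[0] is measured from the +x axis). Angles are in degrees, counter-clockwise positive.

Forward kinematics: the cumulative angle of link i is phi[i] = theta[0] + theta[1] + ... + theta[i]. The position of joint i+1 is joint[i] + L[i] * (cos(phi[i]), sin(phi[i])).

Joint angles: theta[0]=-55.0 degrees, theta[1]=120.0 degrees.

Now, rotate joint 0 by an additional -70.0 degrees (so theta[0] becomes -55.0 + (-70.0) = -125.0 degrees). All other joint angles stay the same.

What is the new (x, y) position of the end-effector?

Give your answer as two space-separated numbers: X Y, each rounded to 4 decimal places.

Answer: -2.8076 -9.1432

Derivation:
joint[0] = (0.0000, 0.0000)  (base)
link 0: phi[0] = -125 = -125 deg
  cos(-125 deg) = -0.5736, sin(-125 deg) = -0.8192
  joint[1] = (0.0000, 0.0000) + 10.8 * (-0.5736, -0.8192) = (0.0000 + -6.1946, 0.0000 + -8.8468) = (-6.1946, -8.8468)
link 1: phi[1] = -125 + 120 = -5 deg
  cos(-5 deg) = 0.9962, sin(-5 deg) = -0.0872
  joint[2] = (-6.1946, -8.8468) + 3.4 * (0.9962, -0.0872) = (-6.1946 + 3.3871, -8.8468 + -0.2963) = (-2.8076, -9.1432)
End effector: (-2.8076, -9.1432)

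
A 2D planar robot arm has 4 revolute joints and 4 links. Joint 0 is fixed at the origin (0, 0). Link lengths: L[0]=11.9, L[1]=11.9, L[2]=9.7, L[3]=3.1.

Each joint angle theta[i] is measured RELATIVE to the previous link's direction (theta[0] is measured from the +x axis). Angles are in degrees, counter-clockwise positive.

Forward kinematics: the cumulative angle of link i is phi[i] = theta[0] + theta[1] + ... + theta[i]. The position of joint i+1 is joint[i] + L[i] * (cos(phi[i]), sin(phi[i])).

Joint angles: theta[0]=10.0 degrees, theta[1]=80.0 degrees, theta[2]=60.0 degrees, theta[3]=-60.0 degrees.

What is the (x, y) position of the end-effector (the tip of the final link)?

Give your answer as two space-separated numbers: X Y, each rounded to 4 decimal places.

Answer: 3.3188 21.9164

Derivation:
joint[0] = (0.0000, 0.0000)  (base)
link 0: phi[0] = 10 = 10 deg
  cos(10 deg) = 0.9848, sin(10 deg) = 0.1736
  joint[1] = (0.0000, 0.0000) + 11.9 * (0.9848, 0.1736) = (0.0000 + 11.7192, 0.0000 + 2.0664) = (11.7192, 2.0664)
link 1: phi[1] = 10 + 80 = 90 deg
  cos(90 deg) = 0.0000, sin(90 deg) = 1.0000
  joint[2] = (11.7192, 2.0664) + 11.9 * (0.0000, 1.0000) = (11.7192 + 0.0000, 2.0664 + 11.9000) = (11.7192, 13.9664)
link 2: phi[2] = 10 + 80 + 60 = 150 deg
  cos(150 deg) = -0.8660, sin(150 deg) = 0.5000
  joint[3] = (11.7192, 13.9664) + 9.7 * (-0.8660, 0.5000) = (11.7192 + -8.4004, 13.9664 + 4.8500) = (3.3188, 18.8164)
link 3: phi[3] = 10 + 80 + 60 + -60 = 90 deg
  cos(90 deg) = 0.0000, sin(90 deg) = 1.0000
  joint[4] = (3.3188, 18.8164) + 3.1 * (0.0000, 1.0000) = (3.3188 + 0.0000, 18.8164 + 3.1000) = (3.3188, 21.9164)
End effector: (3.3188, 21.9164)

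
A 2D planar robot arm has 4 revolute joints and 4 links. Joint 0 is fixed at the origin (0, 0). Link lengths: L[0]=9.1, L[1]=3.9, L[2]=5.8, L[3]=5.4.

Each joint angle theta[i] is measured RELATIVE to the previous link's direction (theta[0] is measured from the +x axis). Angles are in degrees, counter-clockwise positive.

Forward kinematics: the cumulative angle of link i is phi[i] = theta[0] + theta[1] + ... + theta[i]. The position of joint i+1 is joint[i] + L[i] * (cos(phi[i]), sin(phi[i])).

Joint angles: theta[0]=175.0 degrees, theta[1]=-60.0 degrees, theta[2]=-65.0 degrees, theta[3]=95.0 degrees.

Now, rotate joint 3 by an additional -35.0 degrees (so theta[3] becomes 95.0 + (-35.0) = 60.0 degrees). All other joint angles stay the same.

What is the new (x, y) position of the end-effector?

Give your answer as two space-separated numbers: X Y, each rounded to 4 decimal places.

joint[0] = (0.0000, 0.0000)  (base)
link 0: phi[0] = 175 = 175 deg
  cos(175 deg) = -0.9962, sin(175 deg) = 0.0872
  joint[1] = (0.0000, 0.0000) + 9.1 * (-0.9962, 0.0872) = (0.0000 + -9.0654, 0.0000 + 0.7931) = (-9.0654, 0.7931)
link 1: phi[1] = 175 + -60 = 115 deg
  cos(115 deg) = -0.4226, sin(115 deg) = 0.9063
  joint[2] = (-9.0654, 0.7931) + 3.9 * (-0.4226, 0.9063) = (-9.0654 + -1.6482, 0.7931 + 3.5346) = (-10.7136, 4.3277)
link 2: phi[2] = 175 + -60 + -65 = 50 deg
  cos(50 deg) = 0.6428, sin(50 deg) = 0.7660
  joint[3] = (-10.7136, 4.3277) + 5.8 * (0.6428, 0.7660) = (-10.7136 + 3.7282, 4.3277 + 4.4431) = (-6.9854, 8.7708)
link 3: phi[3] = 175 + -60 + -65 + 60 = 110 deg
  cos(110 deg) = -0.3420, sin(110 deg) = 0.9397
  joint[4] = (-6.9854, 8.7708) + 5.4 * (-0.3420, 0.9397) = (-6.9854 + -1.8469, 8.7708 + 5.0743) = (-8.8323, 13.8451)
End effector: (-8.8323, 13.8451)

Answer: -8.8323 13.8451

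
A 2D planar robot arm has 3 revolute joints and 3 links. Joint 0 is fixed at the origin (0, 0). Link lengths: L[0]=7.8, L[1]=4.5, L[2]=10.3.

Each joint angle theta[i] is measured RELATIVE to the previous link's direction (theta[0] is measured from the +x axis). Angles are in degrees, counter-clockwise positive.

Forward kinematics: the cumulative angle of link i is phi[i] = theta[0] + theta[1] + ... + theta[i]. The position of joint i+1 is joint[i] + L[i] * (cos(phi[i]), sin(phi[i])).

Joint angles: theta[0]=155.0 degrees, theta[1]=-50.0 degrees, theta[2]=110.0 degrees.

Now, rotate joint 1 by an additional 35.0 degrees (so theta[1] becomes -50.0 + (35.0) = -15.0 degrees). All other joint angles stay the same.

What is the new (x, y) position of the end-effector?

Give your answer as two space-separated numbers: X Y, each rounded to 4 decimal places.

joint[0] = (0.0000, 0.0000)  (base)
link 0: phi[0] = 155 = 155 deg
  cos(155 deg) = -0.9063, sin(155 deg) = 0.4226
  joint[1] = (0.0000, 0.0000) + 7.8 * (-0.9063, 0.4226) = (0.0000 + -7.0692, 0.0000 + 3.2964) = (-7.0692, 3.2964)
link 1: phi[1] = 155 + -15 = 140 deg
  cos(140 deg) = -0.7660, sin(140 deg) = 0.6428
  joint[2] = (-7.0692, 3.2964) + 4.5 * (-0.7660, 0.6428) = (-7.0692 + -3.4472, 3.2964 + 2.8925) = (-10.5164, 6.1890)
link 2: phi[2] = 155 + -15 + 110 = 250 deg
  cos(250 deg) = -0.3420, sin(250 deg) = -0.9397
  joint[3] = (-10.5164, 6.1890) + 10.3 * (-0.3420, -0.9397) = (-10.5164 + -3.5228, 6.1890 + -9.6788) = (-14.0392, -3.4899)
End effector: (-14.0392, -3.4899)

Answer: -14.0392 -3.4899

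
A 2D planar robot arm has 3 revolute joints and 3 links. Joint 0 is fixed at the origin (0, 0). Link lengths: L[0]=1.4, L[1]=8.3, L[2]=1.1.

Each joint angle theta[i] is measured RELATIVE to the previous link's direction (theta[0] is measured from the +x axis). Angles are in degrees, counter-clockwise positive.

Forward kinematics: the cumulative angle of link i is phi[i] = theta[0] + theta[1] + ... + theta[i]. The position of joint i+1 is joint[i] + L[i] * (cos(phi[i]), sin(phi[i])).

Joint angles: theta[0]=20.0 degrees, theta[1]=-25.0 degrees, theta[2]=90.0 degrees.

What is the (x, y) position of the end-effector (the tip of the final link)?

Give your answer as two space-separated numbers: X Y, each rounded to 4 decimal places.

Answer: 9.6799 0.8512

Derivation:
joint[0] = (0.0000, 0.0000)  (base)
link 0: phi[0] = 20 = 20 deg
  cos(20 deg) = 0.9397, sin(20 deg) = 0.3420
  joint[1] = (0.0000, 0.0000) + 1.4 * (0.9397, 0.3420) = (0.0000 + 1.3156, 0.0000 + 0.4788) = (1.3156, 0.4788)
link 1: phi[1] = 20 + -25 = -5 deg
  cos(-5 deg) = 0.9962, sin(-5 deg) = -0.0872
  joint[2] = (1.3156, 0.4788) + 8.3 * (0.9962, -0.0872) = (1.3156 + 8.2684, 0.4788 + -0.7234) = (9.5840, -0.2446)
link 2: phi[2] = 20 + -25 + 90 = 85 deg
  cos(85 deg) = 0.0872, sin(85 deg) = 0.9962
  joint[3] = (9.5840, -0.2446) + 1.1 * (0.0872, 0.9962) = (9.5840 + 0.0959, -0.2446 + 1.0958) = (9.6799, 0.8512)
End effector: (9.6799, 0.8512)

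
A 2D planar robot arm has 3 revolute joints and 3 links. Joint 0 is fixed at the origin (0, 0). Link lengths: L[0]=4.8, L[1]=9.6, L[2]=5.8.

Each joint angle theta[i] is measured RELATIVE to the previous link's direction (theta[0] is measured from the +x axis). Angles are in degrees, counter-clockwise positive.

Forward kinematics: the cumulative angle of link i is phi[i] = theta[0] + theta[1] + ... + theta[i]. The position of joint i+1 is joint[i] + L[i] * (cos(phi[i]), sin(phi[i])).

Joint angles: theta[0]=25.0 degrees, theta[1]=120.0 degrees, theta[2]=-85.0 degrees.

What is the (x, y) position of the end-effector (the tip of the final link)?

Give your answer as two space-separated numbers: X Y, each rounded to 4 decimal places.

joint[0] = (0.0000, 0.0000)  (base)
link 0: phi[0] = 25 = 25 deg
  cos(25 deg) = 0.9063, sin(25 deg) = 0.4226
  joint[1] = (0.0000, 0.0000) + 4.8 * (0.9063, 0.4226) = (0.0000 + 4.3503, 0.0000 + 2.0286) = (4.3503, 2.0286)
link 1: phi[1] = 25 + 120 = 145 deg
  cos(145 deg) = -0.8192, sin(145 deg) = 0.5736
  joint[2] = (4.3503, 2.0286) + 9.6 * (-0.8192, 0.5736) = (4.3503 + -7.8639, 2.0286 + 5.5063) = (-3.5136, 7.5349)
link 2: phi[2] = 25 + 120 + -85 = 60 deg
  cos(60 deg) = 0.5000, sin(60 deg) = 0.8660
  joint[3] = (-3.5136, 7.5349) + 5.8 * (0.5000, 0.8660) = (-3.5136 + 2.9000, 7.5349 + 5.0229) = (-0.6136, 12.5578)
End effector: (-0.6136, 12.5578)

Answer: -0.6136 12.5578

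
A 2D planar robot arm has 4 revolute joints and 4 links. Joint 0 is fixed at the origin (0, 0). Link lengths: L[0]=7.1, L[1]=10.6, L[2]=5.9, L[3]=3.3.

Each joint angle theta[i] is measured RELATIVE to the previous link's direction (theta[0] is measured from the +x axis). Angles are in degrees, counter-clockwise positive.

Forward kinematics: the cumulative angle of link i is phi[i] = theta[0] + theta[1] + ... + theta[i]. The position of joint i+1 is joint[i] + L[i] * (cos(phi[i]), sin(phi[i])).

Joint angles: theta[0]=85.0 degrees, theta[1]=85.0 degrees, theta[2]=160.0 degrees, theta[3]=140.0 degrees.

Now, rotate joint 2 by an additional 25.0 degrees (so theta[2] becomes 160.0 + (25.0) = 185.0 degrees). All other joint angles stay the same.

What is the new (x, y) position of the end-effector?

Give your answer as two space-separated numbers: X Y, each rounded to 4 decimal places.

Answer: -6.2761 10.7329

Derivation:
joint[0] = (0.0000, 0.0000)  (base)
link 0: phi[0] = 85 = 85 deg
  cos(85 deg) = 0.0872, sin(85 deg) = 0.9962
  joint[1] = (0.0000, 0.0000) + 7.1 * (0.0872, 0.9962) = (0.0000 + 0.6188, 0.0000 + 7.0730) = (0.6188, 7.0730)
link 1: phi[1] = 85 + 85 = 170 deg
  cos(170 deg) = -0.9848, sin(170 deg) = 0.1736
  joint[2] = (0.6188, 7.0730) + 10.6 * (-0.9848, 0.1736) = (0.6188 + -10.4390, 7.0730 + 1.8407) = (-9.8202, 8.9137)
link 2: phi[2] = 85 + 85 + 185 = 355 deg
  cos(355 deg) = 0.9962, sin(355 deg) = -0.0872
  joint[3] = (-9.8202, 8.9137) + 5.9 * (0.9962, -0.0872) = (-9.8202 + 5.8775, 8.9137 + -0.5142) = (-3.9426, 8.3994)
link 3: phi[3] = 85 + 85 + 185 + 140 = 495 deg
  cos(495 deg) = -0.7071, sin(495 deg) = 0.7071
  joint[4] = (-3.9426, 8.3994) + 3.3 * (-0.7071, 0.7071) = (-3.9426 + -2.3335, 8.3994 + 2.3335) = (-6.2761, 10.7329)
End effector: (-6.2761, 10.7329)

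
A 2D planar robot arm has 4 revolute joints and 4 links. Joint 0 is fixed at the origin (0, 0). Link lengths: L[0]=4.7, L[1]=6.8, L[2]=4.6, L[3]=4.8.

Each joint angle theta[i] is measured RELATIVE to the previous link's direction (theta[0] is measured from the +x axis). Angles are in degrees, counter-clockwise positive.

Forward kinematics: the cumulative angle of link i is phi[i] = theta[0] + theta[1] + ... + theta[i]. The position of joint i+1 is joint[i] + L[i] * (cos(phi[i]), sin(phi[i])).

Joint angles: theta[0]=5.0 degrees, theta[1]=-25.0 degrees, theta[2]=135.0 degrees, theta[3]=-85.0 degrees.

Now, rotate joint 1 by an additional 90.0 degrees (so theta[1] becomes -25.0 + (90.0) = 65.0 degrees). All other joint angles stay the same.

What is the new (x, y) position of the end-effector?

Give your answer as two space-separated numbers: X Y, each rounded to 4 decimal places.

joint[0] = (0.0000, 0.0000)  (base)
link 0: phi[0] = 5 = 5 deg
  cos(5 deg) = 0.9962, sin(5 deg) = 0.0872
  joint[1] = (0.0000, 0.0000) + 4.7 * (0.9962, 0.0872) = (0.0000 + 4.6821, 0.0000 + 0.4096) = (4.6821, 0.4096)
link 1: phi[1] = 5 + 65 = 70 deg
  cos(70 deg) = 0.3420, sin(70 deg) = 0.9397
  joint[2] = (4.6821, 0.4096) + 6.8 * (0.3420, 0.9397) = (4.6821 + 2.3257, 0.4096 + 6.3899) = (7.0079, 6.7995)
link 2: phi[2] = 5 + 65 + 135 = 205 deg
  cos(205 deg) = -0.9063, sin(205 deg) = -0.4226
  joint[3] = (7.0079, 6.7995) + 4.6 * (-0.9063, -0.4226) = (7.0079 + -4.1690, 6.7995 + -1.9440) = (2.8388, 4.8555)
link 3: phi[3] = 5 + 65 + 135 + -85 = 120 deg
  cos(120 deg) = -0.5000, sin(120 deg) = 0.8660
  joint[4] = (2.8388, 4.8555) + 4.8 * (-0.5000, 0.8660) = (2.8388 + -2.4000, 4.8555 + 4.1569) = (0.4388, 9.0124)
End effector: (0.4388, 9.0124)

Answer: 0.4388 9.0124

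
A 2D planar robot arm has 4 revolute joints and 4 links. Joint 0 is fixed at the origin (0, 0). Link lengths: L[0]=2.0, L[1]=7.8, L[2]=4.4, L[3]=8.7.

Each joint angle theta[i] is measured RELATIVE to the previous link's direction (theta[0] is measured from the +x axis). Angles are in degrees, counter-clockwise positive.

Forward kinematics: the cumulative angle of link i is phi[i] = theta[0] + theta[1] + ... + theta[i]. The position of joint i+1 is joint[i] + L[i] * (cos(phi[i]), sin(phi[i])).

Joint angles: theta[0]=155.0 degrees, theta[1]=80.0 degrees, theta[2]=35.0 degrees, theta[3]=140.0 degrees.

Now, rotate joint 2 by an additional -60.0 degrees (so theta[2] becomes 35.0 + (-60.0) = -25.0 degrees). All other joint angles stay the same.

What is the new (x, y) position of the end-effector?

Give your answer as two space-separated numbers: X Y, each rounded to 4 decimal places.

joint[0] = (0.0000, 0.0000)  (base)
link 0: phi[0] = 155 = 155 deg
  cos(155 deg) = -0.9063, sin(155 deg) = 0.4226
  joint[1] = (0.0000, 0.0000) + 2 * (-0.9063, 0.4226) = (0.0000 + -1.8126, 0.0000 + 0.8452) = (-1.8126, 0.8452)
link 1: phi[1] = 155 + 80 = 235 deg
  cos(235 deg) = -0.5736, sin(235 deg) = -0.8192
  joint[2] = (-1.8126, 0.8452) + 7.8 * (-0.5736, -0.8192) = (-1.8126 + -4.4739, 0.8452 + -6.3894) = (-6.2865, -5.5441)
link 2: phi[2] = 155 + 80 + -25 = 210 deg
  cos(210 deg) = -0.8660, sin(210 deg) = -0.5000
  joint[3] = (-6.2865, -5.5441) + 4.4 * (-0.8660, -0.5000) = (-6.2865 + -3.8105, -5.5441 + -2.2000) = (-10.0970, -7.7441)
link 3: phi[3] = 155 + 80 + -25 + 140 = 350 deg
  cos(350 deg) = 0.9848, sin(350 deg) = -0.1736
  joint[4] = (-10.0970, -7.7441) + 8.7 * (0.9848, -0.1736) = (-10.0970 + 8.5678, -7.7441 + -1.5107) = (-1.5292, -9.2549)
End effector: (-1.5292, -9.2549)

Answer: -1.5292 -9.2549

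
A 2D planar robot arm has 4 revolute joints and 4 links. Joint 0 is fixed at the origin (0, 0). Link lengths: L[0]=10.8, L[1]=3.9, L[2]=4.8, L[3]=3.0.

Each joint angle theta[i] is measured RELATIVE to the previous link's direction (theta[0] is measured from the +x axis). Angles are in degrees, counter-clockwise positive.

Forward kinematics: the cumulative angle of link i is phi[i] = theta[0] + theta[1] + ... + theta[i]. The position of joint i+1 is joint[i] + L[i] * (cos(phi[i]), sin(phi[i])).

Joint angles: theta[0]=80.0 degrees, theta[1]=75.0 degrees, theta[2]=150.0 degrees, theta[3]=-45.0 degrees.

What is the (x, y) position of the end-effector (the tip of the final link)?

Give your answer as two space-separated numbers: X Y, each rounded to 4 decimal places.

Answer: 0.5730 5.3978

Derivation:
joint[0] = (0.0000, 0.0000)  (base)
link 0: phi[0] = 80 = 80 deg
  cos(80 deg) = 0.1736, sin(80 deg) = 0.9848
  joint[1] = (0.0000, 0.0000) + 10.8 * (0.1736, 0.9848) = (0.0000 + 1.8754, 0.0000 + 10.6359) = (1.8754, 10.6359)
link 1: phi[1] = 80 + 75 = 155 deg
  cos(155 deg) = -0.9063, sin(155 deg) = 0.4226
  joint[2] = (1.8754, 10.6359) + 3.9 * (-0.9063, 0.4226) = (1.8754 + -3.5346, 10.6359 + 1.6482) = (-1.6592, 12.2841)
link 2: phi[2] = 80 + 75 + 150 = 305 deg
  cos(305 deg) = 0.5736, sin(305 deg) = -0.8192
  joint[3] = (-1.6592, 12.2841) + 4.8 * (0.5736, -0.8192) = (-1.6592 + 2.7532, 12.2841 + -3.9319) = (1.0940, 8.3522)
link 3: phi[3] = 80 + 75 + 150 + -45 = 260 deg
  cos(260 deg) = -0.1736, sin(260 deg) = -0.9848
  joint[4] = (1.0940, 8.3522) + 3 * (-0.1736, -0.9848) = (1.0940 + -0.5209, 8.3522 + -2.9544) = (0.5730, 5.3978)
End effector: (0.5730, 5.3978)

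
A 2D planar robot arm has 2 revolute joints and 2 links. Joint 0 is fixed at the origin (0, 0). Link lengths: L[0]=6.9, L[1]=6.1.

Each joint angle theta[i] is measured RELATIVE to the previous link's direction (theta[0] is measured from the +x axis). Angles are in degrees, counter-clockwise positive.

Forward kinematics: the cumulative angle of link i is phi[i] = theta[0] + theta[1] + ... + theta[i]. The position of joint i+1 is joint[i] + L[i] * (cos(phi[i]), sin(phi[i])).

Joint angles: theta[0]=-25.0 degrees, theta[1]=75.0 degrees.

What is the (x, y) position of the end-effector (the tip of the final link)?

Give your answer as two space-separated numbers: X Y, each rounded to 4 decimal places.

Answer: 10.1745 1.7568

Derivation:
joint[0] = (0.0000, 0.0000)  (base)
link 0: phi[0] = -25 = -25 deg
  cos(-25 deg) = 0.9063, sin(-25 deg) = -0.4226
  joint[1] = (0.0000, 0.0000) + 6.9 * (0.9063, -0.4226) = (0.0000 + 6.2535, 0.0000 + -2.9161) = (6.2535, -2.9161)
link 1: phi[1] = -25 + 75 = 50 deg
  cos(50 deg) = 0.6428, sin(50 deg) = 0.7660
  joint[2] = (6.2535, -2.9161) + 6.1 * (0.6428, 0.7660) = (6.2535 + 3.9210, -2.9161 + 4.6729) = (10.1745, 1.7568)
End effector: (10.1745, 1.7568)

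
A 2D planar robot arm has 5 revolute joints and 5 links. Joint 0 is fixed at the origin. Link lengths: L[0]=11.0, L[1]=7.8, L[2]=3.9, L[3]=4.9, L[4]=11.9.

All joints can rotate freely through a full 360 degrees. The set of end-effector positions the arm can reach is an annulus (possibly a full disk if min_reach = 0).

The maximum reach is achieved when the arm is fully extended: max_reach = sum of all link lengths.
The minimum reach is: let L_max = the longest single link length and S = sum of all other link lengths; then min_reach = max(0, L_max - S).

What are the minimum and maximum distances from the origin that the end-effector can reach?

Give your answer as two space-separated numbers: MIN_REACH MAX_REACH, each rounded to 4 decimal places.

Answer: 0.0000 39.5000

Derivation:
Link lengths: [11.0, 7.8, 3.9, 4.9, 11.9]
max_reach = 11 + 7.8 + 3.9 + 4.9 + 11.9 = 39.5
L_max = max([11.0, 7.8, 3.9, 4.9, 11.9]) = 11.9
S (sum of others) = 39.5 - 11.9 = 27.6
min_reach = max(0, 11.9 - 27.6) = max(0, -15.7) = 0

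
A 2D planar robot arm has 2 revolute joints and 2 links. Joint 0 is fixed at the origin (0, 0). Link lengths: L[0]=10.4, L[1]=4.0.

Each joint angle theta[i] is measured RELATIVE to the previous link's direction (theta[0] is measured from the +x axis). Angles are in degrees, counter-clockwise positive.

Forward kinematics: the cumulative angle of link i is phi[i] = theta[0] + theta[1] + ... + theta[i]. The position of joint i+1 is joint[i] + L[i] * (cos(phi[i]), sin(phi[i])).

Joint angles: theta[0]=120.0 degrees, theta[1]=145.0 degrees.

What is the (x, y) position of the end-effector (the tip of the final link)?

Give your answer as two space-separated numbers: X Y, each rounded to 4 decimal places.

Answer: -5.5486 5.0219

Derivation:
joint[0] = (0.0000, 0.0000)  (base)
link 0: phi[0] = 120 = 120 deg
  cos(120 deg) = -0.5000, sin(120 deg) = 0.8660
  joint[1] = (0.0000, 0.0000) + 10.4 * (-0.5000, 0.8660) = (0.0000 + -5.2000, 0.0000 + 9.0067) = (-5.2000, 9.0067)
link 1: phi[1] = 120 + 145 = 265 deg
  cos(265 deg) = -0.0872, sin(265 deg) = -0.9962
  joint[2] = (-5.2000, 9.0067) + 4 * (-0.0872, -0.9962) = (-5.2000 + -0.3486, 9.0067 + -3.9848) = (-5.5486, 5.0219)
End effector: (-5.5486, 5.0219)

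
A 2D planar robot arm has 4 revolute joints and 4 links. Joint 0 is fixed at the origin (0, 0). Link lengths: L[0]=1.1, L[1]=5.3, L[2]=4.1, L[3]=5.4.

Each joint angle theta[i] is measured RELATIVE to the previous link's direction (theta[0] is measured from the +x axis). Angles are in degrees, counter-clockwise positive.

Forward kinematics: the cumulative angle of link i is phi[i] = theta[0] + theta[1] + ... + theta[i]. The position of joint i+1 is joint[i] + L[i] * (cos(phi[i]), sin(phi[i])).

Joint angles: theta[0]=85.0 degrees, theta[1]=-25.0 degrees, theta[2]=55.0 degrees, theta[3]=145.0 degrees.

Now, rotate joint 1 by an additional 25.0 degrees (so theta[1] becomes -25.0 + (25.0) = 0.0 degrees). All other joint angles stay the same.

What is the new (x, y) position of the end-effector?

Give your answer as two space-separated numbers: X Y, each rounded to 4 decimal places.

joint[0] = (0.0000, 0.0000)  (base)
link 0: phi[0] = 85 = 85 deg
  cos(85 deg) = 0.0872, sin(85 deg) = 0.9962
  joint[1] = (0.0000, 0.0000) + 1.1 * (0.0872, 0.9962) = (0.0000 + 0.0959, 0.0000 + 1.0958) = (0.0959, 1.0958)
link 1: phi[1] = 85 + 0 = 85 deg
  cos(85 deg) = 0.0872, sin(85 deg) = 0.9962
  joint[2] = (0.0959, 1.0958) + 5.3 * (0.0872, 0.9962) = (0.0959 + 0.4619, 1.0958 + 5.2798) = (0.5578, 6.3756)
link 2: phi[2] = 85 + 0 + 55 = 140 deg
  cos(140 deg) = -0.7660, sin(140 deg) = 0.6428
  joint[3] = (0.5578, 6.3756) + 4.1 * (-0.7660, 0.6428) = (0.5578 + -3.1408, 6.3756 + 2.6354) = (-2.5830, 9.0111)
link 3: phi[3] = 85 + 0 + 55 + 145 = 285 deg
  cos(285 deg) = 0.2588, sin(285 deg) = -0.9659
  joint[4] = (-2.5830, 9.0111) + 5.4 * (0.2588, -0.9659) = (-2.5830 + 1.3976, 9.0111 + -5.2160) = (-1.1854, 3.7951)
End effector: (-1.1854, 3.7951)

Answer: -1.1854 3.7951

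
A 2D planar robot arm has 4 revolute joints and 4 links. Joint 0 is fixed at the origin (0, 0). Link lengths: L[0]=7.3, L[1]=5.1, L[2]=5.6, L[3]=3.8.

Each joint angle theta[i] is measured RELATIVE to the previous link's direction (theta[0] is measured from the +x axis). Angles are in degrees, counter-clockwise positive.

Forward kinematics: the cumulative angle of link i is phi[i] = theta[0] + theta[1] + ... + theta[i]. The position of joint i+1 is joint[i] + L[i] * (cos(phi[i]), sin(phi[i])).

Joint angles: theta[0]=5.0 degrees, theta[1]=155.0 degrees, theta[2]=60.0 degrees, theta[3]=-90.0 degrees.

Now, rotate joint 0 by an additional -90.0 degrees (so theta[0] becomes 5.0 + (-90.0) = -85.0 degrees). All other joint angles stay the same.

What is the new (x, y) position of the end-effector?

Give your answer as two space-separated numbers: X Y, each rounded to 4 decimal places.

joint[0] = (0.0000, 0.0000)  (base)
link 0: phi[0] = -85 = -85 deg
  cos(-85 deg) = 0.0872, sin(-85 deg) = -0.9962
  joint[1] = (0.0000, 0.0000) + 7.3 * (0.0872, -0.9962) = (0.0000 + 0.6362, 0.0000 + -7.2722) = (0.6362, -7.2722)
link 1: phi[1] = -85 + 155 = 70 deg
  cos(70 deg) = 0.3420, sin(70 deg) = 0.9397
  joint[2] = (0.6362, -7.2722) + 5.1 * (0.3420, 0.9397) = (0.6362 + 1.7443, -7.2722 + 4.7924) = (2.3805, -2.4798)
link 2: phi[2] = -85 + 155 + 60 = 130 deg
  cos(130 deg) = -0.6428, sin(130 deg) = 0.7660
  joint[3] = (2.3805, -2.4798) + 5.6 * (-0.6428, 0.7660) = (2.3805 + -3.5996, -2.4798 + 4.2898) = (-1.2191, 1.8101)
link 3: phi[3] = -85 + 155 + 60 + -90 = 40 deg
  cos(40 deg) = 0.7660, sin(40 deg) = 0.6428
  joint[4] = (-1.2191, 1.8101) + 3.8 * (0.7660, 0.6428) = (-1.2191 + 2.9110, 1.8101 + 2.4426) = (1.6919, 4.2527)
End effector: (1.6919, 4.2527)

Answer: 1.6919 4.2527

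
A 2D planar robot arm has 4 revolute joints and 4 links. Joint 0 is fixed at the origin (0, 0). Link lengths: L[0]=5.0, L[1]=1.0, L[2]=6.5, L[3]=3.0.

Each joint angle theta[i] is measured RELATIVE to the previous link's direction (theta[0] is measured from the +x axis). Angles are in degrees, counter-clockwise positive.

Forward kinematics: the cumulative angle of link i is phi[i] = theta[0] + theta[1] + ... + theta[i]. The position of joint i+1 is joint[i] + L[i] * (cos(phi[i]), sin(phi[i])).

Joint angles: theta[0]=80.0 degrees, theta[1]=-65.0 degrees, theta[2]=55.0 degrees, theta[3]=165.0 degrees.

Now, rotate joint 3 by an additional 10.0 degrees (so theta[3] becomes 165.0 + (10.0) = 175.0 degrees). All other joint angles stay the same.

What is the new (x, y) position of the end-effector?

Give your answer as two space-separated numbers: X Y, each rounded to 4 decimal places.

Answer: 2.7894 8.5719

Derivation:
joint[0] = (0.0000, 0.0000)  (base)
link 0: phi[0] = 80 = 80 deg
  cos(80 deg) = 0.1736, sin(80 deg) = 0.9848
  joint[1] = (0.0000, 0.0000) + 5 * (0.1736, 0.9848) = (0.0000 + 0.8682, 0.0000 + 4.9240) = (0.8682, 4.9240)
link 1: phi[1] = 80 + -65 = 15 deg
  cos(15 deg) = 0.9659, sin(15 deg) = 0.2588
  joint[2] = (0.8682, 4.9240) + 1 * (0.9659, 0.2588) = (0.8682 + 0.9659, 4.9240 + 0.2588) = (1.8342, 5.1829)
link 2: phi[2] = 80 + -65 + 55 = 70 deg
  cos(70 deg) = 0.3420, sin(70 deg) = 0.9397
  joint[3] = (1.8342, 5.1829) + 6.5 * (0.3420, 0.9397) = (1.8342 + 2.2231, 5.1829 + 6.1080) = (4.0573, 11.2909)
link 3: phi[3] = 80 + -65 + 55 + 175 = 245 deg
  cos(245 deg) = -0.4226, sin(245 deg) = -0.9063
  joint[4] = (4.0573, 11.2909) + 3 * (-0.4226, -0.9063) = (4.0573 + -1.2679, 11.2909 + -2.7189) = (2.7894, 8.5719)
End effector: (2.7894, 8.5719)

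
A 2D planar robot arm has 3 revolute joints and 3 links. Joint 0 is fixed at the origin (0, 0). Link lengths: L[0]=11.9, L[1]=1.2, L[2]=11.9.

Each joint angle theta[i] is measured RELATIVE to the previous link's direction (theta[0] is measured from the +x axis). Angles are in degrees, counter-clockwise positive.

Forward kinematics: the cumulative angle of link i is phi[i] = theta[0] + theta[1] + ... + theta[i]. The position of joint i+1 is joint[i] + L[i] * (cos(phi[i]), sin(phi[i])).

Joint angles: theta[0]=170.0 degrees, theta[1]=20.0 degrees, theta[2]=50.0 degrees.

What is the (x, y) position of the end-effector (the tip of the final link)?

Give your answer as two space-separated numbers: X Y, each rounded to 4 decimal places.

joint[0] = (0.0000, 0.0000)  (base)
link 0: phi[0] = 170 = 170 deg
  cos(170 deg) = -0.9848, sin(170 deg) = 0.1736
  joint[1] = (0.0000, 0.0000) + 11.9 * (-0.9848, 0.1736) = (0.0000 + -11.7192, 0.0000 + 2.0664) = (-11.7192, 2.0664)
link 1: phi[1] = 170 + 20 = 190 deg
  cos(190 deg) = -0.9848, sin(190 deg) = -0.1736
  joint[2] = (-11.7192, 2.0664) + 1.2 * (-0.9848, -0.1736) = (-11.7192 + -1.1818, 2.0664 + -0.2084) = (-12.9010, 1.8580)
link 2: phi[2] = 170 + 20 + 50 = 240 deg
  cos(240 deg) = -0.5000, sin(240 deg) = -0.8660
  joint[3] = (-12.9010, 1.8580) + 11.9 * (-0.5000, -0.8660) = (-12.9010 + -5.9500, 1.8580 + -10.3057) = (-18.8510, -8.4477)
End effector: (-18.8510, -8.4477)

Answer: -18.8510 -8.4477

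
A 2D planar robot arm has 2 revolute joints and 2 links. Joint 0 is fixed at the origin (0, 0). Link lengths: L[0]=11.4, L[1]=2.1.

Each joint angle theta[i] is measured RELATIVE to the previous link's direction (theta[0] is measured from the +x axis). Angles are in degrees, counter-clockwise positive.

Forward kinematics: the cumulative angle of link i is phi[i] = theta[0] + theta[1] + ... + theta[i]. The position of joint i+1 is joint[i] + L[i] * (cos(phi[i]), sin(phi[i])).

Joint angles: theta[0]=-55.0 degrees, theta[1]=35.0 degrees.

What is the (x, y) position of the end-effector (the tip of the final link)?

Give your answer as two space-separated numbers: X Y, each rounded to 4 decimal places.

joint[0] = (0.0000, 0.0000)  (base)
link 0: phi[0] = -55 = -55 deg
  cos(-55 deg) = 0.5736, sin(-55 deg) = -0.8192
  joint[1] = (0.0000, 0.0000) + 11.4 * (0.5736, -0.8192) = (0.0000 + 6.5388, 0.0000 + -9.3383) = (6.5388, -9.3383)
link 1: phi[1] = -55 + 35 = -20 deg
  cos(-20 deg) = 0.9397, sin(-20 deg) = -0.3420
  joint[2] = (6.5388, -9.3383) + 2.1 * (0.9397, -0.3420) = (6.5388 + 1.9734, -9.3383 + -0.7182) = (8.5121, -10.0566)
End effector: (8.5121, -10.0566)

Answer: 8.5121 -10.0566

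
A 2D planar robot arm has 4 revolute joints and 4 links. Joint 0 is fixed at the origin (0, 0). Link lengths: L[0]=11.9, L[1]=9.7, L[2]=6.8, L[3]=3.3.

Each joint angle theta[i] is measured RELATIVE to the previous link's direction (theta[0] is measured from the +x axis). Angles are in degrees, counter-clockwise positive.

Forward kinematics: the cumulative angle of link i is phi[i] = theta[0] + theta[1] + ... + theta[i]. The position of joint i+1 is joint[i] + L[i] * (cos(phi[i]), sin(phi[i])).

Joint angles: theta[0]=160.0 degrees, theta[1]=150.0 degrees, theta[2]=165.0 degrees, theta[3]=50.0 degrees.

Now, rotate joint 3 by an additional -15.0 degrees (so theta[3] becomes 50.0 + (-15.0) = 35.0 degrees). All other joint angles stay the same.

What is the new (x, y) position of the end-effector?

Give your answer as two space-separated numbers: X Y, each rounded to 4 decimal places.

joint[0] = (0.0000, 0.0000)  (base)
link 0: phi[0] = 160 = 160 deg
  cos(160 deg) = -0.9397, sin(160 deg) = 0.3420
  joint[1] = (0.0000, 0.0000) + 11.9 * (-0.9397, 0.3420) = (0.0000 + -11.1823, 0.0000 + 4.0700) = (-11.1823, 4.0700)
link 1: phi[1] = 160 + 150 = 310 deg
  cos(310 deg) = 0.6428, sin(310 deg) = -0.7660
  joint[2] = (-11.1823, 4.0700) + 9.7 * (0.6428, -0.7660) = (-11.1823 + 6.2350, 4.0700 + -7.4306) = (-4.9473, -3.3606)
link 2: phi[2] = 160 + 150 + 165 = 475 deg
  cos(475 deg) = -0.4226, sin(475 deg) = 0.9063
  joint[3] = (-4.9473, -3.3606) + 6.8 * (-0.4226, 0.9063) = (-4.9473 + -2.8738, -3.3606 + 6.1629) = (-7.8211, 2.8023)
link 3: phi[3] = 160 + 150 + 165 + 35 = 510 deg
  cos(510 deg) = -0.8660, sin(510 deg) = 0.5000
  joint[4] = (-7.8211, 2.8023) + 3.3 * (-0.8660, 0.5000) = (-7.8211 + -2.8579, 2.8023 + 1.6500) = (-10.6790, 4.4523)
End effector: (-10.6790, 4.4523)

Answer: -10.6790 4.4523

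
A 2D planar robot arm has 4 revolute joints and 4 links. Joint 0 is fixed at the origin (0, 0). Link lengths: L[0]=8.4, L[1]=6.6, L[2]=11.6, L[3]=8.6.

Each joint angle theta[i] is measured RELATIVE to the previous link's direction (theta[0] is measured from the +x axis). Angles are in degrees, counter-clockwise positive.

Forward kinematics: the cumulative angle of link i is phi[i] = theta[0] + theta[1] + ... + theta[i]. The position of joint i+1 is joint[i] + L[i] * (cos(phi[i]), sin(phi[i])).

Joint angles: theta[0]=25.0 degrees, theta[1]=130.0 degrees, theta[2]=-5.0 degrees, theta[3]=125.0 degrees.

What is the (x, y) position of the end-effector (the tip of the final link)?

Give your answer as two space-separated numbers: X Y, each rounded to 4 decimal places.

joint[0] = (0.0000, 0.0000)  (base)
link 0: phi[0] = 25 = 25 deg
  cos(25 deg) = 0.9063, sin(25 deg) = 0.4226
  joint[1] = (0.0000, 0.0000) + 8.4 * (0.9063, 0.4226) = (0.0000 + 7.6130, 0.0000 + 3.5500) = (7.6130, 3.5500)
link 1: phi[1] = 25 + 130 = 155 deg
  cos(155 deg) = -0.9063, sin(155 deg) = 0.4226
  joint[2] = (7.6130, 3.5500) + 6.6 * (-0.9063, 0.4226) = (7.6130 + -5.9816, 3.5500 + 2.7893) = (1.6314, 6.3393)
link 2: phi[2] = 25 + 130 + -5 = 150 deg
  cos(150 deg) = -0.8660, sin(150 deg) = 0.5000
  joint[3] = (1.6314, 6.3393) + 11.6 * (-0.8660, 0.5000) = (1.6314 + -10.0459, 6.3393 + 5.8000) = (-8.4145, 12.1393)
link 3: phi[3] = 25 + 130 + -5 + 125 = 275 deg
  cos(275 deg) = 0.0872, sin(275 deg) = -0.9962
  joint[4] = (-8.4145, 12.1393) + 8.6 * (0.0872, -0.9962) = (-8.4145 + 0.7495, 12.1393 + -8.5673) = (-7.6650, 3.5720)
End effector: (-7.6650, 3.5720)

Answer: -7.6650 3.5720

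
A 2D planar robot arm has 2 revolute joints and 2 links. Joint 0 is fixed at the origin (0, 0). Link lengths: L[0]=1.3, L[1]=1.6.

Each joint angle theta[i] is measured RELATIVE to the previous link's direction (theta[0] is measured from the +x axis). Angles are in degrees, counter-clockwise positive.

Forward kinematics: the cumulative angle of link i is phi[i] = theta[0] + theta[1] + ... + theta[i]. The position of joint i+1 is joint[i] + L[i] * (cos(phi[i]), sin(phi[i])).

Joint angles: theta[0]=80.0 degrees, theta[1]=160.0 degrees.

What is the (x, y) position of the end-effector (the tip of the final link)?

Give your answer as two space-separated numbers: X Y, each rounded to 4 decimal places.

Answer: -0.5743 -0.1054

Derivation:
joint[0] = (0.0000, 0.0000)  (base)
link 0: phi[0] = 80 = 80 deg
  cos(80 deg) = 0.1736, sin(80 deg) = 0.9848
  joint[1] = (0.0000, 0.0000) + 1.3 * (0.1736, 0.9848) = (0.0000 + 0.2257, 0.0000 + 1.2803) = (0.2257, 1.2803)
link 1: phi[1] = 80 + 160 = 240 deg
  cos(240 deg) = -0.5000, sin(240 deg) = -0.8660
  joint[2] = (0.2257, 1.2803) + 1.6 * (-0.5000, -0.8660) = (0.2257 + -0.8000, 1.2803 + -1.3856) = (-0.5743, -0.1054)
End effector: (-0.5743, -0.1054)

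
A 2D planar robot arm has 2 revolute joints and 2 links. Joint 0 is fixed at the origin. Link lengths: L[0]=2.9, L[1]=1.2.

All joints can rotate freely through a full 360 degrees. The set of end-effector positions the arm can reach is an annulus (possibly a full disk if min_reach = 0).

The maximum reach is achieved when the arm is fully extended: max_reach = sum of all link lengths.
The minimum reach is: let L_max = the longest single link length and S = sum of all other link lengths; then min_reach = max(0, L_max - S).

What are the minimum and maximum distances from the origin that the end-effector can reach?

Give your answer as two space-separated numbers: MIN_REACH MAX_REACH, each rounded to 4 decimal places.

Answer: 1.7000 4.1000

Derivation:
Link lengths: [2.9, 1.2]
max_reach = 2.9 + 1.2 = 4.1
L_max = max([2.9, 1.2]) = 2.9
S (sum of others) = 4.1 - 2.9 = 1.2
min_reach = max(0, 2.9 - 1.2) = max(0, 1.7) = 1.7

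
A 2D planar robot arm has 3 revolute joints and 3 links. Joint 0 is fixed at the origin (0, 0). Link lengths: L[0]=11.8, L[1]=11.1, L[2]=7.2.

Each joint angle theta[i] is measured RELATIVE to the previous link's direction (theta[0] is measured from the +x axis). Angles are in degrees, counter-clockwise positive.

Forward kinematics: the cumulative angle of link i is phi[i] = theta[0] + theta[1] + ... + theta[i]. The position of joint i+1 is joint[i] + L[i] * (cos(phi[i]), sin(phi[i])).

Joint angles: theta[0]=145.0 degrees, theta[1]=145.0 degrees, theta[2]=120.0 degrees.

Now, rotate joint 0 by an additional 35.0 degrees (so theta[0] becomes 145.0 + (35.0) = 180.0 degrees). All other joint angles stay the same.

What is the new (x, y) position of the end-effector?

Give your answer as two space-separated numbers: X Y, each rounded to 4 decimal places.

Answer: -2.0799 0.8059

Derivation:
joint[0] = (0.0000, 0.0000)  (base)
link 0: phi[0] = 180 = 180 deg
  cos(180 deg) = -1.0000, sin(180 deg) = 0.0000
  joint[1] = (0.0000, 0.0000) + 11.8 * (-1.0000, 0.0000) = (0.0000 + -11.8000, 0.0000 + 0.0000) = (-11.8000, 0.0000)
link 1: phi[1] = 180 + 145 = 325 deg
  cos(325 deg) = 0.8192, sin(325 deg) = -0.5736
  joint[2] = (-11.8000, 0.0000) + 11.1 * (0.8192, -0.5736) = (-11.8000 + 9.0926, 0.0000 + -6.3667) = (-2.7074, -6.3667)
link 2: phi[2] = 180 + 145 + 120 = 445 deg
  cos(445 deg) = 0.0872, sin(445 deg) = 0.9962
  joint[3] = (-2.7074, -6.3667) + 7.2 * (0.0872, 0.9962) = (-2.7074 + 0.6275, -6.3667 + 7.1726) = (-2.0799, 0.8059)
End effector: (-2.0799, 0.8059)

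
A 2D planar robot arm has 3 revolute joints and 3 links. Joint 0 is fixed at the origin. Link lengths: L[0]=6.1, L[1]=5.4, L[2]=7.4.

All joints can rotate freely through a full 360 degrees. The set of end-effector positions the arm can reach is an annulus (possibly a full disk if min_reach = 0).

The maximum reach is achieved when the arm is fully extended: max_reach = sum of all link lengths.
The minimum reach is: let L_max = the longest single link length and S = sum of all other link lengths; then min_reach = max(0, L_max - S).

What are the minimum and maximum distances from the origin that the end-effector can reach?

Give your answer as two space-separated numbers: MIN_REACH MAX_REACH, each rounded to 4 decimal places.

Answer: 0.0000 18.9000

Derivation:
Link lengths: [6.1, 5.4, 7.4]
max_reach = 6.1 + 5.4 + 7.4 = 18.9
L_max = max([6.1, 5.4, 7.4]) = 7.4
S (sum of others) = 18.9 - 7.4 = 11.5
min_reach = max(0, 7.4 - 11.5) = max(0, -4.1) = 0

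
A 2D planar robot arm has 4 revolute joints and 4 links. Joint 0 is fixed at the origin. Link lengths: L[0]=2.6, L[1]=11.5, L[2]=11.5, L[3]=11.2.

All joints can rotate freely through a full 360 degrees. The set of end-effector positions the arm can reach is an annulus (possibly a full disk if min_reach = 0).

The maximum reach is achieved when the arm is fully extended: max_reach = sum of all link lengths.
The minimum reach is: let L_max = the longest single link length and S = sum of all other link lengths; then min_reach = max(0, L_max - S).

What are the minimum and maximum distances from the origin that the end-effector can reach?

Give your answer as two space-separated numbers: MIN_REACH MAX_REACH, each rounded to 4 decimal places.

Link lengths: [2.6, 11.5, 11.5, 11.2]
max_reach = 2.6 + 11.5 + 11.5 + 11.2 = 36.8
L_max = max([2.6, 11.5, 11.5, 11.2]) = 11.5
S (sum of others) = 36.8 - 11.5 = 25.3
min_reach = max(0, 11.5 - 25.3) = max(0, -13.8) = 0

Answer: 0.0000 36.8000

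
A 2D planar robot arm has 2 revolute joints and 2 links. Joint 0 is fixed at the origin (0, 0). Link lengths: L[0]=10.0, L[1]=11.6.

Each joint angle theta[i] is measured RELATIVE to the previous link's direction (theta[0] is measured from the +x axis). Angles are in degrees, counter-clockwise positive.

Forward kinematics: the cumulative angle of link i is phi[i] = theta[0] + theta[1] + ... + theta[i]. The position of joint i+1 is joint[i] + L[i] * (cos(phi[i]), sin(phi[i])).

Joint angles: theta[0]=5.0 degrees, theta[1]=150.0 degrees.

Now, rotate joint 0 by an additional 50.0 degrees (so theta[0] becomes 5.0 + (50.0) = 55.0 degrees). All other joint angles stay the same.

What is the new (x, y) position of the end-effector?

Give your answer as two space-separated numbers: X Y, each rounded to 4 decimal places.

Answer: -4.7774 3.2891

Derivation:
joint[0] = (0.0000, 0.0000)  (base)
link 0: phi[0] = 55 = 55 deg
  cos(55 deg) = 0.5736, sin(55 deg) = 0.8192
  joint[1] = (0.0000, 0.0000) + 10 * (0.5736, 0.8192) = (0.0000 + 5.7358, 0.0000 + 8.1915) = (5.7358, 8.1915)
link 1: phi[1] = 55 + 150 = 205 deg
  cos(205 deg) = -0.9063, sin(205 deg) = -0.4226
  joint[2] = (5.7358, 8.1915) + 11.6 * (-0.9063, -0.4226) = (5.7358 + -10.5132, 8.1915 + -4.9024) = (-4.7774, 3.2891)
End effector: (-4.7774, 3.2891)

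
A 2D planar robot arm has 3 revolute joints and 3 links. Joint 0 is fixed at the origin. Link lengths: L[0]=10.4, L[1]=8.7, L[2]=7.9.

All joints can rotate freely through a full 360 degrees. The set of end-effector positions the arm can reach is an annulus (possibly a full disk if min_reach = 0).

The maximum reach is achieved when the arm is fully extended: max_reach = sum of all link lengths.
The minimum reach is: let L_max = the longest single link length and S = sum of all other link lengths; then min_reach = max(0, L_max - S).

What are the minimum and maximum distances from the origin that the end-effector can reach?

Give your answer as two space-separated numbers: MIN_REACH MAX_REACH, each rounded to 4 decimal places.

Answer: 0.0000 27.0000

Derivation:
Link lengths: [10.4, 8.7, 7.9]
max_reach = 10.4 + 8.7 + 7.9 = 27
L_max = max([10.4, 8.7, 7.9]) = 10.4
S (sum of others) = 27 - 10.4 = 16.6
min_reach = max(0, 10.4 - 16.6) = max(0, -6.2) = 0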